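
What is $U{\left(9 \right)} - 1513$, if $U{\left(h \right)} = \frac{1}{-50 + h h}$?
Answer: $- \frac{46902}{31} \approx -1513.0$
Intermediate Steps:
$U{\left(h \right)} = \frac{1}{-50 + h^{2}}$
$U{\left(9 \right)} - 1513 = \frac{1}{-50 + 9^{2}} - 1513 = \frac{1}{-50 + 81} - 1513 = \frac{1}{31} - 1513 = - \frac{46902}{31}$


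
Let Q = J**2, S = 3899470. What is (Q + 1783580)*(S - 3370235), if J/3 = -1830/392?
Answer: 5180873777179525/5488 ≈ 9.4404e+11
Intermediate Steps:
J = -2745/196 (J = 3*(-1830/392) = 3*(-1830*1/392) = 3*(-915/196) = -2745/196 ≈ -14.005)
Q = 7535025/38416 (Q = (-2745/196)**2 = 7535025/38416 ≈ 196.14)
(Q + 1783580)*(S - 3370235) = (7535025/38416 + 1783580)*(3899470 - 3370235) = (68525544305/38416)*529235 = 5180873777179525/5488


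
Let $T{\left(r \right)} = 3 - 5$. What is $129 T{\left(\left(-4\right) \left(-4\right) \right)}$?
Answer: $-258$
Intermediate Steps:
$T{\left(r \right)} = -2$
$129 T{\left(\left(-4\right) \left(-4\right) \right)} = 129 \left(-2\right) = -258$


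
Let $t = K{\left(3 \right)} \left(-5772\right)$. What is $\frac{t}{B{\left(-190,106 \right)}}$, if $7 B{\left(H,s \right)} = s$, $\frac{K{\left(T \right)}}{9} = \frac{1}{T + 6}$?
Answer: $- \frac{20202}{53} \approx -381.17$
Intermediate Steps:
$K{\left(T \right)} = \frac{9}{6 + T}$ ($K{\left(T \right)} = \frac{9}{T + 6} = \frac{9}{6 + T}$)
$B{\left(H,s \right)} = \frac{s}{7}$
$t = -5772$ ($t = \frac{9}{6 + 3} \left(-5772\right) = \frac{9}{9} \left(-5772\right) = 9 \cdot \frac{1}{9} \left(-5772\right) = 1 \left(-5772\right) = -5772$)
$\frac{t}{B{\left(-190,106 \right)}} = - \frac{5772}{\frac{1}{7} \cdot 106} = - \frac{5772}{\frac{106}{7}} = \left(-5772\right) \frac{7}{106} = - \frac{20202}{53}$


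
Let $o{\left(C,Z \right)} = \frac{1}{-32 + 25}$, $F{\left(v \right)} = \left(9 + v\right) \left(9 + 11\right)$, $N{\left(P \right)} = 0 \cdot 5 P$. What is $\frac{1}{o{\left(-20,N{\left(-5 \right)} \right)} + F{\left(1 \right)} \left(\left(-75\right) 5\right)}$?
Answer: $- \frac{7}{525001} \approx -1.3333 \cdot 10^{-5}$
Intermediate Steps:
$N{\left(P \right)} = 0$ ($N{\left(P \right)} = 0 P = 0$)
$F{\left(v \right)} = 180 + 20 v$ ($F{\left(v \right)} = \left(9 + v\right) 20 = 180 + 20 v$)
$o{\left(C,Z \right)} = - \frac{1}{7}$ ($o{\left(C,Z \right)} = \frac{1}{-7} = - \frac{1}{7}$)
$\frac{1}{o{\left(-20,N{\left(-5 \right)} \right)} + F{\left(1 \right)} \left(\left(-75\right) 5\right)} = \frac{1}{- \frac{1}{7} + \left(180 + 20 \cdot 1\right) \left(\left(-75\right) 5\right)} = \frac{1}{- \frac{1}{7} + \left(180 + 20\right) \left(-375\right)} = \frac{1}{- \frac{1}{7} + 200 \left(-375\right)} = \frac{1}{- \frac{1}{7} - 75000} = \frac{1}{- \frac{525001}{7}} = - \frac{7}{525001}$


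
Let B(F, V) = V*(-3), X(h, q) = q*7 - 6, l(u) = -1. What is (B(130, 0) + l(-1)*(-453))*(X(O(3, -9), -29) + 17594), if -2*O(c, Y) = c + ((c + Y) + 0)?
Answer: 7875405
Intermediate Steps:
O(c, Y) = -c - Y/2 (O(c, Y) = -(c + ((c + Y) + 0))/2 = -(c + ((Y + c) + 0))/2 = -(c + (Y + c))/2 = -(Y + 2*c)/2 = -c - Y/2)
X(h, q) = -6 + 7*q (X(h, q) = 7*q - 6 = -6 + 7*q)
B(F, V) = -3*V
(B(130, 0) + l(-1)*(-453))*(X(O(3, -9), -29) + 17594) = (-3*0 - 1*(-453))*((-6 + 7*(-29)) + 17594) = (0 + 453)*((-6 - 203) + 17594) = 453*(-209 + 17594) = 453*17385 = 7875405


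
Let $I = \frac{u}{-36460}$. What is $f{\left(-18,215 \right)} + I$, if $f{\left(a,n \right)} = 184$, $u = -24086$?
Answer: $\frac{3366363}{18230} \approx 184.66$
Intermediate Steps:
$I = \frac{12043}{18230}$ ($I = - \frac{24086}{-36460} = \left(-24086\right) \left(- \frac{1}{36460}\right) = \frac{12043}{18230} \approx 0.66061$)
$f{\left(-18,215 \right)} + I = 184 + \frac{12043}{18230} = \frac{3366363}{18230}$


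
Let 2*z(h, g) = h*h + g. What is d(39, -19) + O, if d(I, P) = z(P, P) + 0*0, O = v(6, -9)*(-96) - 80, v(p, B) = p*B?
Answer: 5275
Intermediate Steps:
v(p, B) = B*p
z(h, g) = g/2 + h²/2 (z(h, g) = (h*h + g)/2 = (h² + g)/2 = (g + h²)/2 = g/2 + h²/2)
O = 5104 (O = -9*6*(-96) - 80 = -54*(-96) - 80 = 5184 - 80 = 5104)
d(I, P) = P/2 + P²/2 (d(I, P) = (P/2 + P²/2) + 0*0 = (P/2 + P²/2) + 0 = P/2 + P²/2)
d(39, -19) + O = (½)*(-19)*(1 - 19) + 5104 = (½)*(-19)*(-18) + 5104 = 171 + 5104 = 5275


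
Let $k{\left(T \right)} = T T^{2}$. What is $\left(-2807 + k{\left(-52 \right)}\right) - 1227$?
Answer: $-144642$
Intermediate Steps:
$k{\left(T \right)} = T^{3}$
$\left(-2807 + k{\left(-52 \right)}\right) - 1227 = \left(-2807 + \left(-52\right)^{3}\right) - 1227 = \left(-2807 - 140608\right) - 1227 = -143415 - 1227 = -144642$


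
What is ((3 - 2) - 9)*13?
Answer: -104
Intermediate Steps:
((3 - 2) - 9)*13 = (1 - 9)*13 = -8*13 = -104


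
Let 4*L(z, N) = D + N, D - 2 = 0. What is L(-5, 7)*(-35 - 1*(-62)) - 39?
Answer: 87/4 ≈ 21.750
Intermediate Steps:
D = 2 (D = 2 + 0 = 2)
L(z, N) = ½ + N/4 (L(z, N) = (2 + N)/4 = ½ + N/4)
L(-5, 7)*(-35 - 1*(-62)) - 39 = (½ + (¼)*7)*(-35 - 1*(-62)) - 39 = (½ + 7/4)*(-35 + 62) - 39 = (9/4)*27 - 39 = 243/4 - 39 = 87/4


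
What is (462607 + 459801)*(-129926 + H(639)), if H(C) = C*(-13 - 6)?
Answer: -131043737336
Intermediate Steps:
H(C) = -19*C (H(C) = C*(-19) = -19*C)
(462607 + 459801)*(-129926 + H(639)) = (462607 + 459801)*(-129926 - 19*639) = 922408*(-129926 - 12141) = 922408*(-142067) = -131043737336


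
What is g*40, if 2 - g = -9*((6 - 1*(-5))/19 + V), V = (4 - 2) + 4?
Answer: 46520/19 ≈ 2448.4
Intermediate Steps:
V = 6 (V = 2 + 4 = 6)
g = 1163/19 (g = 2 - (-9)*((6 - 1*(-5))/19 + 6) = 2 - (-9)*((6 + 5)*(1/19) + 6) = 2 - (-9)*(11*(1/19) + 6) = 2 - (-9)*(11/19 + 6) = 2 - (-9)*125/19 = 2 - 1*(-1125/19) = 2 + 1125/19 = 1163/19 ≈ 61.211)
g*40 = (1163/19)*40 = 46520/19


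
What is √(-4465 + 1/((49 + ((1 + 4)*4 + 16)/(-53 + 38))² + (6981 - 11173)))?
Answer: 2*I*√2847957167010/50511 ≈ 66.821*I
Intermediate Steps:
√(-4465 + 1/((49 + ((1 + 4)*4 + 16)/(-53 + 38))² + (6981 - 11173))) = √(-4465 + 1/((49 + (5*4 + 16)/(-15))² - 4192)) = √(-4465 + 1/((49 + (20 + 16)*(-1/15))² - 4192)) = √(-4465 + 1/((49 + 36*(-1/15))² - 4192)) = √(-4465 + 1/((49 - 12/5)² - 4192)) = √(-4465 + 1/((233/5)² - 4192)) = √(-4465 + 1/(54289/25 - 4192)) = √(-4465 + 1/(-50511/25)) = √(-4465 - 25/50511) = √(-225531640/50511) = 2*I*√2847957167010/50511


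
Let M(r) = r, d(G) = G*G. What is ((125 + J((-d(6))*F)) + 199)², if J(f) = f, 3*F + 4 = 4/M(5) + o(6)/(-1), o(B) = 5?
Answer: 4460544/25 ≈ 1.7842e+5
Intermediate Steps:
d(G) = G²
F = -41/15 (F = -4/3 + (4/5 + 5/(-1))/3 = -4/3 + (4*(⅕) + 5*(-1))/3 = -4/3 + (⅘ - 5)/3 = -4/3 + (⅓)*(-21/5) = -4/3 - 7/5 = -41/15 ≈ -2.7333)
((125 + J((-d(6))*F)) + 199)² = ((125 - 1*6²*(-41/15)) + 199)² = ((125 - 1*36*(-41/15)) + 199)² = ((125 - 36*(-41/15)) + 199)² = ((125 + 492/5) + 199)² = (1117/5 + 199)² = (2112/5)² = 4460544/25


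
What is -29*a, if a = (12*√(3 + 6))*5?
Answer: -5220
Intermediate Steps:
a = 180 (a = (12*√9)*5 = (12*3)*5 = 36*5 = 180)
-29*a = -29*180 = -5220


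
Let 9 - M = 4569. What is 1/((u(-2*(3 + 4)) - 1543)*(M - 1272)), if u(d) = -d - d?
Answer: 1/8835480 ≈ 1.1318e-7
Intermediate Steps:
u(d) = -2*d
M = -4560 (M = 9 - 1*4569 = 9 - 4569 = -4560)
1/((u(-2*(3 + 4)) - 1543)*(M - 1272)) = 1/((-(-4)*(3 + 4) - 1543)*(-4560 - 1272)) = 1/((-(-4)*7 - 1543)*(-5832)) = 1/((-2*(-14) - 1543)*(-5832)) = 1/((28 - 1543)*(-5832)) = 1/(-1515*(-5832)) = 1/8835480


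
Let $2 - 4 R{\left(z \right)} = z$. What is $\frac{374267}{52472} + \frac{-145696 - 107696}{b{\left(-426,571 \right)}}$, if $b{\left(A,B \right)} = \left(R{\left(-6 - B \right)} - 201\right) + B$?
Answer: $- \frac{52413324343}{108039848} \approx -485.13$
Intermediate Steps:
$R{\left(z \right)} = \frac{1}{2} - \frac{z}{4}$
$b{\left(A,B \right)} = -199 + \frac{5 B}{4}$ ($b{\left(A,B \right)} = \left(\left(\frac{1}{2} - \frac{-6 - B}{4}\right) - 201\right) + B = \left(\left(\frac{1}{2} + \left(\frac{3}{2} + \frac{B}{4}\right)\right) - 201\right) + B = \left(\left(2 + \frac{B}{4}\right) - 201\right) + B = \left(-199 + \frac{B}{4}\right) + B = -199 + \frac{5 B}{4}$)
$\frac{374267}{52472} + \frac{-145696 - 107696}{b{\left(-426,571 \right)}} = \frac{374267}{52472} + \frac{-145696 - 107696}{-199 + \frac{5}{4} \cdot 571} = 374267 \cdot \frac{1}{52472} - \frac{253392}{-199 + \frac{2855}{4}} = \frac{374267}{52472} - \frac{253392}{\frac{2059}{4}} = \frac{374267}{52472} - \frac{1013568}{2059} = - \frac{52413324343}{108039848}$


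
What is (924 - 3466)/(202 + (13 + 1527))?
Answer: -1271/871 ≈ -1.4592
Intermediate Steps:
(924 - 3466)/(202 + (13 + 1527)) = -2542/(202 + 1540) = -2542/1742 = -2542*1/1742 = -1271/871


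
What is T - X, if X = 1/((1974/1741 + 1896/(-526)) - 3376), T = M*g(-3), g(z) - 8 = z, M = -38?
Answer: -293918961777/1546944314 ≈ -190.00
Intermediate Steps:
g(z) = 8 + z
T = -190 (T = -38*(8 - 3) = -38*5 = -190)
X = -457883/1546944314 (X = 1/((1974*(1/1741) + 1896*(-1/526)) - 3376) = 1/((1974/1741 - 948/263) - 3376) = 1/(-1131306/457883 - 3376) = 1/(-1546944314/457883) = -457883/1546944314 ≈ -0.00029599)
T - X = -190 - 1*(-457883/1546944314) = -190 + 457883/1546944314 = -293918961777/1546944314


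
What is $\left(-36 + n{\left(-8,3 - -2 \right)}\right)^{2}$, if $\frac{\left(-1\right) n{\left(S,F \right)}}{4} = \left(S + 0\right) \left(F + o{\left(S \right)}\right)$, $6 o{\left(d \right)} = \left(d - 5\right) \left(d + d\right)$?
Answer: $\frac{13690000}{9} \approx 1.5211 \cdot 10^{6}$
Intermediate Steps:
$o{\left(d \right)} = \frac{d \left(-5 + d\right)}{3}$ ($o{\left(d \right)} = \frac{\left(d - 5\right) \left(d + d\right)}{6} = \frac{\left(-5 + d\right) 2 d}{6} = \frac{2 d \left(-5 + d\right)}{6} = \frac{d \left(-5 + d\right)}{3}$)
$n{\left(S,F \right)} = - 4 S \left(F + \frac{S \left(-5 + S\right)}{3}\right)$ ($n{\left(S,F \right)} = - 4 \left(S + 0\right) \left(F + \frac{S \left(-5 + S\right)}{3}\right) = - 4 S \left(F + \frac{S \left(-5 + S\right)}{3}\right)$)
$\left(-36 + n{\left(-8,3 - -2 \right)}\right)^{2} = \left(-36 - - \frac{32 \left(3 \left(3 - -2\right) - 8 \left(-5 - 8\right)\right)}{3}\right)^{2} = \left(-36 - - \frac{32 \left(3 \left(3 + 2\right) - -104\right)}{3}\right)^{2} = \left(-36 - - \frac{32 \left(3 \cdot 5 + 104\right)}{3}\right)^{2} = \left(-36 - - \frac{32 \left(15 + 104\right)}{3}\right)^{2} = \left(-36 - \left(- \frac{32}{3}\right) 119\right)^{2} = \left(-36 + \frac{3808}{3}\right)^{2} = \left(\frac{3700}{3}\right)^{2} = \frac{13690000}{9}$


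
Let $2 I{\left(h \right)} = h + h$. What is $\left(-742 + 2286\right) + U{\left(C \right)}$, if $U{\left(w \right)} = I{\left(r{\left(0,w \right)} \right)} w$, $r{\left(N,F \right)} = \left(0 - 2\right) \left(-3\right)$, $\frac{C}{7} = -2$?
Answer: $1460$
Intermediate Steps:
$C = -14$ ($C = 7 \left(-2\right) = -14$)
$r{\left(N,F \right)} = 6$ ($r{\left(N,F \right)} = \left(-2\right) \left(-3\right) = 6$)
$I{\left(h \right)} = h$ ($I{\left(h \right)} = \frac{h + h}{2} = \frac{2 h}{2} = h$)
$U{\left(w \right)} = 6 w$
$\left(-742 + 2286\right) + U{\left(C \right)} = \left(-742 + 2286\right) + 6 \left(-14\right) = 1544 - 84 = 1460$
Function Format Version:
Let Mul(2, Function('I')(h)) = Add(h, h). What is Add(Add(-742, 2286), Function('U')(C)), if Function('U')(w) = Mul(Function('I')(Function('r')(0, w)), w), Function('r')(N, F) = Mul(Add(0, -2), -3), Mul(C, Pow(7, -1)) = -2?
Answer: 1460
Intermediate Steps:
C = -14 (C = Mul(7, -2) = -14)
Function('r')(N, F) = 6 (Function('r')(N, F) = Mul(-2, -3) = 6)
Function('I')(h) = h (Function('I')(h) = Mul(Rational(1, 2), Add(h, h)) = Mul(Rational(1, 2), Mul(2, h)) = h)
Function('U')(w) = Mul(6, w)
Add(Add(-742, 2286), Function('U')(C)) = Add(Add(-742, 2286), Mul(6, -14)) = Add(1544, -84) = 1460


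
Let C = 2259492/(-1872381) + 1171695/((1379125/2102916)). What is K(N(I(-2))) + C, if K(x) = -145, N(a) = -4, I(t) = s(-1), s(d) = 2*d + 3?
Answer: 307541640622728873/172149829775 ≈ 1.7865e+6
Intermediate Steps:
s(d) = 3 + 2*d
I(t) = 1 (I(t) = 3 + 2*(-1) = 3 - 2 = 1)
C = 307566602348046248/172149829775 (C = 2259492*(-1/1872381) + 1171695/((1379125*(1/2102916))) = -753164/624127 + 1171695/(1379125/2102916) = -753164/624127 + 1171695*(2102916/1379125) = -753164/624127 + 492795232524/275825 = 307566602348046248/172149829775 ≈ 1.7866e+6)
K(N(I(-2))) + C = -145 + 307566602348046248/172149829775 = 307541640622728873/172149829775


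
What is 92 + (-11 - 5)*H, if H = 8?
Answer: -36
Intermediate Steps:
92 + (-11 - 5)*H = 92 + (-11 - 5)*8 = 92 - 16*8 = 92 - 128 = -36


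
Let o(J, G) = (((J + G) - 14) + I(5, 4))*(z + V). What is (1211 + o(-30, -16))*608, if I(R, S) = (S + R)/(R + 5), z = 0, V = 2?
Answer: 3322112/5 ≈ 6.6442e+5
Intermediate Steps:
I(R, S) = (R + S)/(5 + R)
o(J, G) = -131/5 + 2*G + 2*J (o(J, G) = (((J + G) - 14) + (5 + 4)/(5 + 5))*(0 + 2) = (((G + J) - 14) + 9/10)*2 = ((-14 + G + J) + (1/10)*9)*2 = ((-14 + G + J) + 9/10)*2 = (-131/10 + G + J)*2 = -131/5 + 2*G + 2*J)
(1211 + o(-30, -16))*608 = (1211 + (-131/5 + 2*(-16) + 2*(-30)))*608 = (1211 + (-131/5 - 32 - 60))*608 = (1211 - 591/5)*608 = (5464/5)*608 = 3322112/5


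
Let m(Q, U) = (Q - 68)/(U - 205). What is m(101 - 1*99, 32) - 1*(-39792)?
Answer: 6884082/173 ≈ 39792.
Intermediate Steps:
m(Q, U) = (-68 + Q)/(-205 + U)
m(101 - 1*99, 32) - 1*(-39792) = (-68 + (101 - 1*99))/(-205 + 32) - 1*(-39792) = (-68 + (101 - 99))/(-173) + 39792 = -(-68 + 2)/173 + 39792 = -1/173*(-66) + 39792 = 66/173 + 39792 = 6884082/173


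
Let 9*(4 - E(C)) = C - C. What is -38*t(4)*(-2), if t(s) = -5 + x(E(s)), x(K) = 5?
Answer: 0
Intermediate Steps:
E(C) = 4 (E(C) = 4 - (C - C)/9 = 4 - 1/9*0 = 4 + 0 = 4)
t(s) = 0 (t(s) = -5 + 5 = 0)
-38*t(4)*(-2) = -38*0*(-2) = 0*(-2) = 0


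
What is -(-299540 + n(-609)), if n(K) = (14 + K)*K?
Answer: -62815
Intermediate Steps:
n(K) = K*(14 + K)
-(-299540 + n(-609)) = -(-299540 - 609*(14 - 609)) = -(-299540 - 609*(-595)) = -(-299540 + 362355) = -1*62815 = -62815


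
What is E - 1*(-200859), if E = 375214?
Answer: 576073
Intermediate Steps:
E - 1*(-200859) = 375214 - 1*(-200859) = 375214 + 200859 = 576073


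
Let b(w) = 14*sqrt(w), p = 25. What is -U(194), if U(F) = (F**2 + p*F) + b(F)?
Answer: -42486 - 14*sqrt(194) ≈ -42681.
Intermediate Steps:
U(F) = F**2 + 14*sqrt(F) + 25*F (U(F) = (F**2 + 25*F) + 14*sqrt(F) = F**2 + 14*sqrt(F) + 25*F)
-U(194) = -(194**2 + 14*sqrt(194) + 25*194) = -(37636 + 14*sqrt(194) + 4850) = -(42486 + 14*sqrt(194)) = -42486 - 14*sqrt(194)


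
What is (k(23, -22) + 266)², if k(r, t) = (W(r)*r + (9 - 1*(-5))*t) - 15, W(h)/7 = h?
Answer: 13293316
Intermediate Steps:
W(h) = 7*h
k(r, t) = -15 + 7*r² + 14*t (k(r, t) = ((7*r)*r + (9 - 1*(-5))*t) - 15 = (7*r² + (9 + 5)*t) - 15 = (7*r² + 14*t) - 15 = -15 + 7*r² + 14*t)
(k(23, -22) + 266)² = ((-15 + 7*23² + 14*(-22)) + 266)² = ((-15 + 7*529 - 308) + 266)² = ((-15 + 3703 - 308) + 266)² = (3380 + 266)² = 3646² = 13293316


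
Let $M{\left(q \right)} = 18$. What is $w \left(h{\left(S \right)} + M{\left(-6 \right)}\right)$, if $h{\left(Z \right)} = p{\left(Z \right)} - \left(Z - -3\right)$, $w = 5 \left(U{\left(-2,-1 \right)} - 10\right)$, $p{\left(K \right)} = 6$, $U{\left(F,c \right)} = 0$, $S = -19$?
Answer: $-2000$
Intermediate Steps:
$w = -50$ ($w = 5 \left(0 - 10\right) = 5 \left(-10\right) = -50$)
$h{\left(Z \right)} = 3 - Z$ ($h{\left(Z \right)} = 6 - \left(Z - -3\right) = 6 - \left(Z + 3\right) = 6 - \left(3 + Z\right) = 3 - Z$)
$w \left(h{\left(S \right)} + M{\left(-6 \right)}\right) = - 50 \left(\left(3 - -19\right) + 18\right) = - 50 \left(\left(3 + 19\right) + 18\right) = - 50 \left(22 + 18\right) = \left(-50\right) 40 = -2000$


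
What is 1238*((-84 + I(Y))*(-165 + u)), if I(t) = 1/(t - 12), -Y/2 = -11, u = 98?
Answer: 34795847/5 ≈ 6.9592e+6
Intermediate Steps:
Y = 22 (Y = -2*(-11) = 22)
I(t) = 1/(-12 + t)
1238*((-84 + I(Y))*(-165 + u)) = 1238*((-84 + 1/(-12 + 22))*(-165 + 98)) = 1238*((-84 + 1/10)*(-67)) = 1238*((-84 + ⅒)*(-67)) = 1238*(-839/10*(-67)) = 1238*(56213/10) = 34795847/5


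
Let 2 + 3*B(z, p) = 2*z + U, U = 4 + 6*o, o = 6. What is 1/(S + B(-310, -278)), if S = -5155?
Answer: -1/5349 ≈ -0.00018695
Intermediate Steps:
U = 40 (U = 4 + 6*6 = 4 + 36 = 40)
B(z, p) = 38/3 + 2*z/3 (B(z, p) = -2/3 + (2*z + 40)/3 = -2/3 + (40 + 2*z)/3 = -2/3 + (40/3 + 2*z/3) = 38/3 + 2*z/3)
1/(S + B(-310, -278)) = 1/(-5155 + (38/3 + (2/3)*(-310))) = 1/(-5155 + (38/3 - 620/3)) = 1/(-5155 - 194) = 1/(-5349) = -1/5349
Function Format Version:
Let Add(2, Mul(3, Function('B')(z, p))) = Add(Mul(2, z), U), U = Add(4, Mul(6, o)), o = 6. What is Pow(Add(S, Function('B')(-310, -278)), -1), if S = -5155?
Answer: Rational(-1, 5349) ≈ -0.00018695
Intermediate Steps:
U = 40 (U = Add(4, Mul(6, 6)) = Add(4, 36) = 40)
Function('B')(z, p) = Add(Rational(38, 3), Mul(Rational(2, 3), z)) (Function('B')(z, p) = Add(Rational(-2, 3), Mul(Rational(1, 3), Add(Mul(2, z), 40))) = Add(Rational(-2, 3), Mul(Rational(1, 3), Add(40, Mul(2, z)))) = Add(Rational(-2, 3), Add(Rational(40, 3), Mul(Rational(2, 3), z))) = Add(Rational(38, 3), Mul(Rational(2, 3), z)))
Pow(Add(S, Function('B')(-310, -278)), -1) = Pow(Add(-5155, Add(Rational(38, 3), Mul(Rational(2, 3), -310))), -1) = Pow(Add(-5155, Add(Rational(38, 3), Rational(-620, 3))), -1) = Pow(Add(-5155, -194), -1) = Pow(-5349, -1) = Rational(-1, 5349)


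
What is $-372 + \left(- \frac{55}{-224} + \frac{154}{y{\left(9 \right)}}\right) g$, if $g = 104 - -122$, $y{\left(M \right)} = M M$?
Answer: $\frac{1026679}{9072} \approx 113.17$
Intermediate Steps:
$y{\left(M \right)} = M^{2}$
$g = 226$ ($g = 104 + 122 = 226$)
$-372 + \left(- \frac{55}{-224} + \frac{154}{y{\left(9 \right)}}\right) g = -372 + \left(- \frac{55}{-224} + \frac{154}{9^{2}}\right) 226 = -372 + \left(\left(-55\right) \left(- \frac{1}{224}\right) + \frac{154}{81}\right) 226 = -372 + \left(\frac{55}{224} + 154 \cdot \frac{1}{81}\right) 226 = -372 + \left(\frac{55}{224} + \frac{154}{81}\right) 226 = -372 + \frac{38951}{18144} \cdot 226 = -372 + \frac{4401463}{9072} = \frac{1026679}{9072}$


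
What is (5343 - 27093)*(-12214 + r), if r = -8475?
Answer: 449985750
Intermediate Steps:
(5343 - 27093)*(-12214 + r) = (5343 - 27093)*(-12214 - 8475) = -21750*(-20689) = 449985750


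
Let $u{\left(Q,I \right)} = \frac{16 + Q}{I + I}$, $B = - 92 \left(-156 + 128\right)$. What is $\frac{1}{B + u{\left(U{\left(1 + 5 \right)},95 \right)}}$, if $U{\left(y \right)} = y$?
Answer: $\frac{95}{244731} \approx 0.00038818$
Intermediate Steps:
$B = 2576$ ($B = \left(-92\right) \left(-28\right) = 2576$)
$u{\left(Q,I \right)} = \frac{16 + Q}{2 I}$
$\frac{1}{B + u{\left(U{\left(1 + 5 \right)},95 \right)}} = \frac{1}{2576 + \frac{16 + \left(1 + 5\right)}{2 \cdot 95}} = \frac{1}{2576 + \frac{1}{2} \cdot \frac{1}{95} \left(16 + 6\right)} = \frac{1}{2576 + \frac{1}{2} \cdot \frac{1}{95} \cdot 22} = \frac{1}{2576 + \frac{11}{95}} = \frac{1}{\frac{244731}{95}} = \frac{95}{244731}$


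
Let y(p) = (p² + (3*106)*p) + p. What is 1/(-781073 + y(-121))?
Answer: -1/805031 ≈ -1.2422e-6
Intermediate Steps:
y(p) = p² + 319*p (y(p) = (p² + 318*p) + p = p² + 319*p)
1/(-781073 + y(-121)) = 1/(-781073 - 121*(319 - 121)) = 1/(-781073 - 121*198) = 1/(-781073 - 23958) = 1/(-805031) = -1/805031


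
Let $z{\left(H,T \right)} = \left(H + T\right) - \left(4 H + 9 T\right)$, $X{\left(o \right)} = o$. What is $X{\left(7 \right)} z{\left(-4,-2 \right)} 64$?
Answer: $12544$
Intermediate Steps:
$z{\left(H,T \right)} = - 8 T - 3 H$ ($z{\left(H,T \right)} = \left(H + T\right) - \left(4 H + 9 T\right) = - 8 T - 3 H$)
$X{\left(7 \right)} z{\left(-4,-2 \right)} 64 = 7 \left(\left(-8\right) \left(-2\right) - -12\right) 64 = 7 \left(16 + 12\right) 64 = 7 \cdot 28 \cdot 64 = 196 \cdot 64 = 12544$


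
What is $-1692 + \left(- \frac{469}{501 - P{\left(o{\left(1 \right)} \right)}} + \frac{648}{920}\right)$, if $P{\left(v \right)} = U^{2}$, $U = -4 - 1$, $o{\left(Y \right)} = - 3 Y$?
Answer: $- \frac{13233637}{7820} \approx -1692.3$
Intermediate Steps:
$U = -5$ ($U = -4 - 1 = -5$)
$P{\left(v \right)} = 25$ ($P{\left(v \right)} = \left(-5\right)^{2} = 25$)
$-1692 + \left(- \frac{469}{501 - P{\left(o{\left(1 \right)} \right)}} + \frac{648}{920}\right) = -1692 + \left(- \frac{469}{501 - 25} + \frac{648}{920}\right) = -1692 + \left(- \frac{469}{501 - 25} + 648 \cdot \frac{1}{920}\right) = -1692 + \left(- \frac{469}{476} + \frac{81}{115}\right) = -1692 + \left(\left(-469\right) \frac{1}{476} + \frac{81}{115}\right) = -1692 + \left(- \frac{67}{68} + \frac{81}{115}\right) = -1692 - \frac{2197}{7820} = - \frac{13233637}{7820}$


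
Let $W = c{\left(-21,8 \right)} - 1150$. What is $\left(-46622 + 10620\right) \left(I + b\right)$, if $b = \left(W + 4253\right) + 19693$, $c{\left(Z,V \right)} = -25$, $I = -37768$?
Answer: $539921994$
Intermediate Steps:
$W = -1175$ ($W = -25 - 1150 = -1175$)
$b = 22771$ ($b = \left(-1175 + 4253\right) + 19693 = 3078 + 19693 = 22771$)
$\left(-46622 + 10620\right) \left(I + b\right) = \left(-46622 + 10620\right) \left(-37768 + 22771\right) = \left(-36002\right) \left(-14997\right) = 539921994$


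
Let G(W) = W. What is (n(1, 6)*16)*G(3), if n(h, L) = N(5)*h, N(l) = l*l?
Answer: 1200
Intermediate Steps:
N(l) = l²
n(h, L) = 25*h (n(h, L) = 5²*h = 25*h)
(n(1, 6)*16)*G(3) = ((25*1)*16)*3 = (25*16)*3 = 400*3 = 1200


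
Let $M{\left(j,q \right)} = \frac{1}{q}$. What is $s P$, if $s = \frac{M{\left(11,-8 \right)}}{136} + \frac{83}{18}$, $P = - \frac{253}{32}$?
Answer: $- \frac{11421179}{313344} \approx -36.449$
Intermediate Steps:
$P = - \frac{253}{32}$ ($P = \left(-253\right) \frac{1}{32} = - \frac{253}{32} \approx -7.9063$)
$s = \frac{45143}{9792}$ ($s = \frac{1}{\left(-8\right) 136} + \frac{83}{18} = \left(- \frac{1}{8}\right) \frac{1}{136} + 83 \cdot \frac{1}{18} = - \frac{1}{1088} + \frac{83}{18} = \frac{45143}{9792} \approx 4.6102$)
$s P = \frac{45143}{9792} \left(- \frac{253}{32}\right) = - \frac{11421179}{313344}$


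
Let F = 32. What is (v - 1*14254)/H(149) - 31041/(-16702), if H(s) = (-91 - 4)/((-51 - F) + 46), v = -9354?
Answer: -14586181297/1586690 ≈ -9192.8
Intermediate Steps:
H(s) = 95/37 (H(s) = (-91 - 4)/((-51 - 1*32) + 46) = -95/((-51 - 32) + 46) = -95/(-83 + 46) = -95/(-37) = -95*(-1/37) = 95/37)
(v - 1*14254)/H(149) - 31041/(-16702) = (-9354 - 1*14254)/(95/37) - 31041/(-16702) = (-9354 - 14254)*(37/95) - 31041*(-1/16702) = -23608*37/95 + 31041/16702 = -873496/95 + 31041/16702 = -14586181297/1586690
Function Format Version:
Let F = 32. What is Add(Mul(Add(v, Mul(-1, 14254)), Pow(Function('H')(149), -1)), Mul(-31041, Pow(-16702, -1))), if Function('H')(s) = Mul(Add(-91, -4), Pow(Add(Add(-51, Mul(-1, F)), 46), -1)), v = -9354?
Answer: Rational(-14586181297, 1586690) ≈ -9192.8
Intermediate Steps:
Function('H')(s) = Rational(95, 37) (Function('H')(s) = Mul(Add(-91, -4), Pow(Add(Add(-51, Mul(-1, 32)), 46), -1)) = Mul(-95, Pow(Add(Add(-51, -32), 46), -1)) = Mul(-95, Pow(Add(-83, 46), -1)) = Mul(-95, Pow(-37, -1)) = Mul(-95, Rational(-1, 37)) = Rational(95, 37))
Add(Mul(Add(v, Mul(-1, 14254)), Pow(Function('H')(149), -1)), Mul(-31041, Pow(-16702, -1))) = Add(Mul(Add(-9354, Mul(-1, 14254)), Pow(Rational(95, 37), -1)), Mul(-31041, Pow(-16702, -1))) = Add(Mul(Add(-9354, -14254), Rational(37, 95)), Mul(-31041, Rational(-1, 16702))) = Add(Mul(-23608, Rational(37, 95)), Rational(31041, 16702)) = Add(Rational(-873496, 95), Rational(31041, 16702)) = Rational(-14586181297, 1586690)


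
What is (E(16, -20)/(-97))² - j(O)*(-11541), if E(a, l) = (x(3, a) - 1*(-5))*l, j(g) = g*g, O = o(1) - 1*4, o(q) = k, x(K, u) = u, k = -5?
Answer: 8795907189/9409 ≈ 9.3484e+5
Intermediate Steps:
o(q) = -5
O = -9 (O = -5 - 1*4 = -5 - 4 = -9)
j(g) = g²
E(a, l) = l*(5 + a) (E(a, l) = (a - 1*(-5))*l = (a + 5)*l = (5 + a)*l = l*(5 + a))
(E(16, -20)/(-97))² - j(O)*(-11541) = (-20*(5 + 16)/(-97))² - (-9)²*(-11541) = (-20*21*(-1/97))² - 81*(-11541) = (-420*(-1/97))² - 1*(-934821) = (420/97)² + 934821 = 176400/9409 + 934821 = 8795907189/9409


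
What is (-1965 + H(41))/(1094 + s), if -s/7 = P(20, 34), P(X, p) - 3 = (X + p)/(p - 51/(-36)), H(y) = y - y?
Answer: -835125/451489 ≈ -1.8497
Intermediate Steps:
H(y) = 0
P(X, p) = 3 + (X + p)/(17/12 + p) (P(X, p) = 3 + (X + p)/(p - 51/(-36)) = 3 + (X + p)/(p - 51*(-1/36)) = 3 + (X + p)/(p + 17/12) = 3 + (X + p)/(17/12 + p))
s = -13461/425 (s = -21*(17 + 4*20 + 16*34)/(17 + 12*34) = -21*(17 + 80 + 544)/(17 + 408) = -21*641/425 = -7*1923/425 = -13461/425 ≈ -31.673)
(-1965 + H(41))/(1094 + s) = (-1965 + 0)/(1094 - 13461/425) = -1965/451489/425 = -1965*425/451489 = -835125/451489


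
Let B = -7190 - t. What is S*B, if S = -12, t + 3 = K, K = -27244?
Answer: -240684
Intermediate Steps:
t = -27247 (t = -3 - 27244 = -27247)
B = 20057 (B = -7190 - 1*(-27247) = -7190 + 27247 = 20057)
S*B = -12*20057 = -240684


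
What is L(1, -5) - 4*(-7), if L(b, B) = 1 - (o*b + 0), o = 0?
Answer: 29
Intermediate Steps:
L(b, B) = 1 (L(b, B) = 1 - (0*b + 0) = 1 - (0 + 0) = 1 - 1*0 = 1 + 0 = 1)
L(1, -5) - 4*(-7) = 1 - 4*(-7) = 1 + 28 = 29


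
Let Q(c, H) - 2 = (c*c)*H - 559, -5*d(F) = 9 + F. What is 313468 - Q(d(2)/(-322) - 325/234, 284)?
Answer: 16454706212629/52490025 ≈ 3.1348e+5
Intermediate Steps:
d(F) = -9/5 - F/5 (d(F) = -(9 + F)/5 = -9/5 - F/5)
Q(c, H) = -557 + H*c² (Q(c, H) = 2 + ((c*c)*H - 559) = 2 + (c²*H - 559) = 2 + (H*c² - 559) = 2 + (-559 + H*c²) = -557 + H*c²)
313468 - Q(d(2)/(-322) - 325/234, 284) = 313468 - (-557 + 284*((-9/5 - ⅕*2)/(-322) - 325/234)²) = 313468 - (-557 + 284*((-9/5 - ⅖)*(-1/322) - 325*1/234)²) = 313468 - (-557 + 284*(-11/5*(-1/322) - 25/18)²) = 313468 - (-557 + 284*(11/1610 - 25/18)²) = 313468 - (-557 + 284*(-10013/7245)²) = 313468 - (-557 + 284*(100260169/52490025)) = 313468 - (-557 + 28473887996/52490025) = 313468 - 1*(-763055929/52490025) = 313468 + 763055929/52490025 = 16454706212629/52490025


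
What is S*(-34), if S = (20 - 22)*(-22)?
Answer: -1496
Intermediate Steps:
S = 44 (S = -2*(-22) = 44)
S*(-34) = 44*(-34) = -1496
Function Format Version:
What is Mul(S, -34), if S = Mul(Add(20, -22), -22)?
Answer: -1496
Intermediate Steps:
S = 44 (S = Mul(-2, -22) = 44)
Mul(S, -34) = Mul(44, -34) = -1496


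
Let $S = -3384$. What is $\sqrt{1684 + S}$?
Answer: $10 i \sqrt{17} \approx 41.231 i$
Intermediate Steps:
$\sqrt{1684 + S} = \sqrt{1684 - 3384} = \sqrt{-1700} = 10 i \sqrt{17}$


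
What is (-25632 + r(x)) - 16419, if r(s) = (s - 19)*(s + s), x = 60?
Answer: -37131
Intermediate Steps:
r(s) = 2*s*(-19 + s) (r(s) = (-19 + s)*(2*s) = 2*s*(-19 + s))
(-25632 + r(x)) - 16419 = (-25632 + 2*60*(-19 + 60)) - 16419 = (-25632 + 2*60*41) - 16419 = (-25632 + 4920) - 16419 = -20712 - 16419 = -37131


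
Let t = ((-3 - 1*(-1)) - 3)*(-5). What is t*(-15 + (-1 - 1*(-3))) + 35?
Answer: -290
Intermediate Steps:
t = 25 (t = ((-3 + 1) - 3)*(-5) = (-2 - 3)*(-5) = -5*(-5) = 25)
t*(-15 + (-1 - 1*(-3))) + 35 = 25*(-15 + (-1 - 1*(-3))) + 35 = 25*(-15 + (-1 + 3)) + 35 = 25*(-15 + 2) + 35 = 25*(-13) + 35 = -325 + 35 = -290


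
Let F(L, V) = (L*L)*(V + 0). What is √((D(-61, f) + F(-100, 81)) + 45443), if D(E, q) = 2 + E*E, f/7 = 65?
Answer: 7*√17534 ≈ 926.91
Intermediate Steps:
F(L, V) = V*L² (F(L, V) = L²*V = V*L²)
f = 455 (f = 7*65 = 455)
D(E, q) = 2 + E²
√((D(-61, f) + F(-100, 81)) + 45443) = √(((2 + (-61)²) + 81*(-100)²) + 45443) = √(((2 + 3721) + 81*10000) + 45443) = √((3723 + 810000) + 45443) = √(813723 + 45443) = √859166 = 7*√17534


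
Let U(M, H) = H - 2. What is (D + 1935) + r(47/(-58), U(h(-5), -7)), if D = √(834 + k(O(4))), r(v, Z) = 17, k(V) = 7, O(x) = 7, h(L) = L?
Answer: 1981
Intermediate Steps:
U(M, H) = -2 + H
D = 29 (D = √(834 + 7) = √841 = 29)
(D + 1935) + r(47/(-58), U(h(-5), -7)) = (29 + 1935) + 17 = 1964 + 17 = 1981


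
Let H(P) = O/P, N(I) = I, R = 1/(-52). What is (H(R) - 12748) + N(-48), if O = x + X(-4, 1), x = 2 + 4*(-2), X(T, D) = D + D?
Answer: -12588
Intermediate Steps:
X(T, D) = 2*D
x = -6 (x = 2 - 8 = -6)
R = -1/52 ≈ -0.019231
O = -4 (O = -6 + 2*1 = -6 + 2 = -4)
H(P) = -4/P
(H(R) - 12748) + N(-48) = (-4/(-1/52) - 12748) - 48 = (-4*(-52) - 12748) - 48 = (208 - 12748) - 48 = -12540 - 48 = -12588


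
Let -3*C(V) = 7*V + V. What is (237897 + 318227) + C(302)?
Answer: 1665956/3 ≈ 5.5532e+5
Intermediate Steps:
C(V) = -8*V/3 (C(V) = -(7*V + V)/3 = -8*V/3)
(237897 + 318227) + C(302) = (237897 + 318227) - 8/3*302 = 556124 - 2416/3 = 1665956/3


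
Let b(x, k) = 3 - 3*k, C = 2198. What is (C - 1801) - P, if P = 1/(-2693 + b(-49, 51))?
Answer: 1128672/2843 ≈ 397.00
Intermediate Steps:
P = -1/2843 (P = 1/(-2693 + (3 - 3*51)) = 1/(-2693 + (3 - 153)) = 1/(-2693 - 150) = 1/(-2843) = -1/2843 ≈ -0.00035174)
(C - 1801) - P = (2198 - 1801) - 1*(-1/2843) = 397 + 1/2843 = 1128672/2843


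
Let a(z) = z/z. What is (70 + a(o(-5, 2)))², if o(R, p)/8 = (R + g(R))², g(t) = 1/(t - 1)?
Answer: 5041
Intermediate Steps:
g(t) = 1/(-1 + t)
o(R, p) = 8*(R + 1/(-1 + R))²
a(z) = 1
(70 + a(o(-5, 2)))² = (70 + 1)² = 71² = 5041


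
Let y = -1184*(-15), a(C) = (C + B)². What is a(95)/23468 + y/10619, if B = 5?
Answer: 3533660/1683829 ≈ 2.0986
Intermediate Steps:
a(C) = (5 + C)² (a(C) = (C + 5)² = (5 + C)²)
y = 17760
a(95)/23468 + y/10619 = (5 + 95)²/23468 + 17760/10619 = 100²*(1/23468) + 17760*(1/10619) = 10000*(1/23468) + 480/287 = 2500/5867 + 480/287 = 3533660/1683829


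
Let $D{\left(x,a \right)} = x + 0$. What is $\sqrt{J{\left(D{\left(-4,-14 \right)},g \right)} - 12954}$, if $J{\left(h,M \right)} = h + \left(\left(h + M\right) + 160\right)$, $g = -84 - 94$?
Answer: $2 i \sqrt{3245} \approx 113.93 i$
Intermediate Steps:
$D{\left(x,a \right)} = x$
$g = -178$ ($g = -84 - 94 = -178$)
$J{\left(h,M \right)} = 160 + M + 2 h$ ($J{\left(h,M \right)} = h + \left(\left(M + h\right) + 160\right) = h + \left(160 + M + h\right) = 160 + M + 2 h$)
$\sqrt{J{\left(D{\left(-4,-14 \right)},g \right)} - 12954} = \sqrt{\left(160 - 178 + 2 \left(-4\right)\right) - 12954} = \sqrt{\left(160 - 178 - 8\right) - 12954} = \sqrt{-26 - 12954} = \sqrt{-12980} = 2 i \sqrt{3245}$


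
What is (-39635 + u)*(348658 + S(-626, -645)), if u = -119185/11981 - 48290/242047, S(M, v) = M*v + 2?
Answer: -86506533954396315900/2899965107 ≈ -2.9830e+10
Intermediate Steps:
S(M, v) = 2 + M*v
u = -29426934185/2899965107 (u = -119185*1/11981 - 48290*1/242047 = -119185/11981 - 48290/242047 = -29426934185/2899965107 ≈ -10.147)
(-39635 + u)*(348658 + S(-626, -645)) = (-39635 - 29426934185/2899965107)*(348658 + (2 - 626*(-645))) = -114969543950130*(348658 + (2 + 403770))/2899965107 = -114969543950130*(348658 + 403772)/2899965107 = -114969543950130/2899965107*752430 = -86506533954396315900/2899965107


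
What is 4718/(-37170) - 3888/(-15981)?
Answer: 1645681/14143185 ≈ 0.11636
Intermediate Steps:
4718/(-37170) - 3888/(-15981) = 4718*(-1/37170) - 3888*(-1/15981) = -337/2655 + 1296/5327 = 1645681/14143185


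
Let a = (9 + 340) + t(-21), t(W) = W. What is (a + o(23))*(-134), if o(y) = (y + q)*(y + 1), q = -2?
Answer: -111488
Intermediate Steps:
a = 328 (a = (9 + 340) - 21 = 349 - 21 = 328)
o(y) = (1 + y)*(-2 + y) (o(y) = (y - 2)*(y + 1) = (-2 + y)*(1 + y) = (1 + y)*(-2 + y))
(a + o(23))*(-134) = (328 + (-2 + 23**2 - 1*23))*(-134) = (328 + (-2 + 529 - 23))*(-134) = (328 + 504)*(-134) = 832*(-134) = -111488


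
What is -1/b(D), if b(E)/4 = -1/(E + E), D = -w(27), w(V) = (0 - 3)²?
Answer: -9/2 ≈ -4.5000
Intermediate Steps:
w(V) = 9 (w(V) = (-3)² = 9)
D = -9 (D = -1*9 = -9)
b(E) = -2/E (b(E) = 4*(-1/(E + E)) = 4*(-1/(2*E)) = -2/E)
-1/b(D) = -1/((-2/(-9))) = -1/((-2*(-⅑))) = -1/2/9 = -1*9/2 = -9/2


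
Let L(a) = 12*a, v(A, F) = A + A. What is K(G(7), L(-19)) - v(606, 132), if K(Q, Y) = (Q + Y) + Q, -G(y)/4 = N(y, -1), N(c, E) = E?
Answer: -1432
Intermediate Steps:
G(y) = 4 (G(y) = -4*(-1) = 4)
v(A, F) = 2*A
K(Q, Y) = Y + 2*Q
K(G(7), L(-19)) - v(606, 132) = (12*(-19) + 2*4) - 2*606 = (-228 + 8) - 1*1212 = -220 - 1212 = -1432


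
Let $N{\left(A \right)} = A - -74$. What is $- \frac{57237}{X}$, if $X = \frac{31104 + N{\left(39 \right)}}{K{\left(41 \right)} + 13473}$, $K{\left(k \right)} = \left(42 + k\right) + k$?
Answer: $- \frac{778251489}{31217} \approx -24930.0$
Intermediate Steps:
$N{\left(A \right)} = 74 + A$ ($N{\left(A \right)} = A + 74 = 74 + A$)
$K{\left(k \right)} = 42 + 2 k$
$X = \frac{31217}{13597}$ ($X = \frac{31104 + \left(74 + 39\right)}{\left(42 + 2 \cdot 41\right) + 13473} = \frac{31104 + 113}{\left(42 + 82\right) + 13473} = \frac{31217}{124 + 13473} = \frac{31217}{13597} \approx 2.2959$)
$- \frac{57237}{X} = - \frac{57237}{\frac{31217}{13597}} = \left(-57237\right) \frac{13597}{31217} = - \frac{778251489}{31217}$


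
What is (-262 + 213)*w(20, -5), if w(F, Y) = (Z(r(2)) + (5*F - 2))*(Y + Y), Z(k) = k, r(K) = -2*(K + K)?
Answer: 44100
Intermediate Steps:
r(K) = -4*K
w(F, Y) = 2*Y*(-10 + 5*F) (w(F, Y) = (-4*2 + (5*F - 2))*(Y + Y) = (-8 + (-2 + 5*F))*(2*Y) = (-10 + 5*F)*(2*Y) = 2*Y*(-10 + 5*F))
(-262 + 213)*w(20, -5) = (-262 + 213)*(10*(-5)*(-2 + 20)) = -490*(-5)*18 = -49*(-900) = 44100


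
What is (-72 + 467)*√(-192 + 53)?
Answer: 395*I*√139 ≈ 4657.0*I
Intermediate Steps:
(-72 + 467)*√(-192 + 53) = 395*√(-139) = 395*(I*√139) = 395*I*√139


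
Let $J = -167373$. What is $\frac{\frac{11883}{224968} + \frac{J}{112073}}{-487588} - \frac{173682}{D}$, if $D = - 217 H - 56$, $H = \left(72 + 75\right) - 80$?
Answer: $\frac{711718767635404066533}{59807768419414331680} \approx 11.9$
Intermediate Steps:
$H = 67$ ($H = 147 - 80 = 67$)
$D = -14595$ ($D = \left(-217\right) 67 - 56 = -14539 - 56 = -14595$)
$\frac{\frac{11883}{224968} + \frac{J}{112073}}{-487588} - \frac{173682}{D} = \frac{\frac{11883}{224968} - \frac{167373}{112073}}{-487588} - \frac{173682}{-14595} = \left(11883 \cdot \frac{1}{224968} - \frac{167373}{112073}\right) \left(- \frac{1}{487588}\right) - - \frac{57894}{4865} = \left(\frac{11883}{224968} - \frac{167373}{112073}\right) \left(- \frac{1}{487588}\right) + \frac{57894}{4865} = \left(- \frac{36321805605}{25212838664}\right) \left(- \frac{1}{487588}\right) + \frac{57894}{4865} = \frac{36321805605}{12293477578502432} + \frac{57894}{4865} = \frac{711718767635404066533}{59807768419414331680}$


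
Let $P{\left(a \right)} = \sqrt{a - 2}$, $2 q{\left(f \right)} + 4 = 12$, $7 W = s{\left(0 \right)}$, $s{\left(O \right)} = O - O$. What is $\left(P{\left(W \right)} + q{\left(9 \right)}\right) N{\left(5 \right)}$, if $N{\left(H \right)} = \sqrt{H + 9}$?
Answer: $\sqrt{14} \left(4 + i \sqrt{2}\right) \approx 14.967 + 5.2915 i$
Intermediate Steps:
$s{\left(O \right)} = 0$
$N{\left(H \right)} = \sqrt{9 + H}$
$W = 0$ ($W = \frac{1}{7} \cdot 0 = 0$)
$q{\left(f \right)} = 4$ ($q{\left(f \right)} = -2 + \frac{1}{2} \cdot 12 = -2 + 6 = 4$)
$P{\left(a \right)} = \sqrt{-2 + a}$
$\left(P{\left(W \right)} + q{\left(9 \right)}\right) N{\left(5 \right)} = \left(\sqrt{-2 + 0} + 4\right) \sqrt{9 + 5} = \left(\sqrt{-2} + 4\right) \sqrt{14} = \left(i \sqrt{2} + 4\right) \sqrt{14} = \left(4 + i \sqrt{2}\right) \sqrt{14} = \sqrt{14} \left(4 + i \sqrt{2}\right)$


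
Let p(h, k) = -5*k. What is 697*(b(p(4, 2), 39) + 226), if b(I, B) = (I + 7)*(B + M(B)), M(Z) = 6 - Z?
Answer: 144976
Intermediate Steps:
b(I, B) = 42 + 6*I (b(I, B) = (I + 7)*(B + (6 - B)) = (7 + I)*6 = 42 + 6*I)
697*(b(p(4, 2), 39) + 226) = 697*((42 + 6*(-5*2)) + 226) = 697*((42 + 6*(-10)) + 226) = 697*((42 - 60) + 226) = 697*(-18 + 226) = 697*208 = 144976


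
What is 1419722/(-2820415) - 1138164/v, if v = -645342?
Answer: 382314763856/303355376155 ≈ 1.2603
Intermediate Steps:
1419722/(-2820415) - 1138164/v = 1419722/(-2820415) - 1138164/(-645342) = 1419722*(-1/2820415) - 1138164*(-1/645342) = -1419722/2820415 + 189694/107557 = 382314763856/303355376155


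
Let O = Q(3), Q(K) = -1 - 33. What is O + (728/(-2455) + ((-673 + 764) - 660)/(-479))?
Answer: -38933947/1175945 ≈ -33.109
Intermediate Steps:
Q(K) = -34
O = -34
O + (728/(-2455) + ((-673 + 764) - 660)/(-479)) = -34 + (728/(-2455) + ((-673 + 764) - 660)/(-479)) = -34 + (728*(-1/2455) + (91 - 660)*(-1/479)) = -34 + (-728/2455 - 569*(-1/479)) = -34 + (-728/2455 + 569/479) = -34 + 1048183/1175945 = -38933947/1175945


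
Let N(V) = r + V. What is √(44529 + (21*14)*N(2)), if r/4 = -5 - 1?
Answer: 3*√4229 ≈ 195.09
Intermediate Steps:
r = -24 (r = 4*(-5 - 1) = 4*(-6) = -24)
N(V) = -24 + V
√(44529 + (21*14)*N(2)) = √(44529 + (21*14)*(-24 + 2)) = √(44529 + 294*(-22)) = √(44529 - 6468) = √38061 = 3*√4229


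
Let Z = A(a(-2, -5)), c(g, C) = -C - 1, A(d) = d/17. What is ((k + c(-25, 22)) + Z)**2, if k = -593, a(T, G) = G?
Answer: 109767529/289 ≈ 3.7982e+5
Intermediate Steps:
A(d) = d/17 (A(d) = d*(1/17) = d/17)
c(g, C) = -1 - C
Z = -5/17 (Z = (1/17)*(-5) = -5/17 ≈ -0.29412)
((k + c(-25, 22)) + Z)**2 = ((-593 + (-1 - 1*22)) - 5/17)**2 = ((-593 + (-1 - 22)) - 5/17)**2 = ((-593 - 23) - 5/17)**2 = (-616 - 5/17)**2 = (-10477/17)**2 = 109767529/289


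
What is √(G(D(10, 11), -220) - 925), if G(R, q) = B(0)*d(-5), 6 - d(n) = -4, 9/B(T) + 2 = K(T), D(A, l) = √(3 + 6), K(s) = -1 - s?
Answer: I*√955 ≈ 30.903*I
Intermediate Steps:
D(A, l) = 3 (D(A, l) = √9 = 3)
B(T) = 9/(-3 - T) (B(T) = 9/(-2 + (-1 - T)) = 9/(-3 - T))
d(n) = 10 (d(n) = 6 - 1*(-4) = 6 + 4 = 10)
G(R, q) = -30 (G(R, q) = -9/(3 + 0)*10 = -9/3*10 = -9*⅓*10 = -3*10 = -30)
√(G(D(10, 11), -220) - 925) = √(-30 - 925) = √(-955) = I*√955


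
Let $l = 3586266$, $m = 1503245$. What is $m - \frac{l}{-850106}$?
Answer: $\frac{638960590118}{425053} \approx 1.5033 \cdot 10^{6}$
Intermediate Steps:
$m - \frac{l}{-850106} = 1503245 - \frac{3586266}{-850106} = 1503245 - 3586266 \left(- \frac{1}{850106}\right) = 1503245 - - \frac{1793133}{425053} = 1503245 + \frac{1793133}{425053} = \frac{638960590118}{425053}$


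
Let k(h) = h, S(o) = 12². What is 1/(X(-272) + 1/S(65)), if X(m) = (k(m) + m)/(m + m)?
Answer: 144/145 ≈ 0.99310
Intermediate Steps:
S(o) = 144
X(m) = 1 (X(m) = (m + m)/(m + m) = (2*m)/((2*m)) = (2*m)*(1/(2*m)) = 1)
1/(X(-272) + 1/S(65)) = 1/(1 + 1/144) = 1/(145/144) = 144/145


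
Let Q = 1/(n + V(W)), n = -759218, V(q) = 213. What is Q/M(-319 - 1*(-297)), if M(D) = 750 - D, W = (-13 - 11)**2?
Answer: -1/585951860 ≈ -1.7066e-9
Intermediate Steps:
W = 576 (W = (-24)**2 = 576)
Q = -1/759005 (Q = 1/(-759218 + 213) = 1/(-759005) = -1/759005 ≈ -1.3175e-6)
Q/M(-319 - 1*(-297)) = -1/(759005*(750 - (-319 - 1*(-297)))) = -1/(759005*(750 - (-319 + 297))) = -1/(759005*(750 - 1*(-22))) = -1/(759005*(750 + 22)) = -1/759005/772 = -1/759005*1/772 = -1/585951860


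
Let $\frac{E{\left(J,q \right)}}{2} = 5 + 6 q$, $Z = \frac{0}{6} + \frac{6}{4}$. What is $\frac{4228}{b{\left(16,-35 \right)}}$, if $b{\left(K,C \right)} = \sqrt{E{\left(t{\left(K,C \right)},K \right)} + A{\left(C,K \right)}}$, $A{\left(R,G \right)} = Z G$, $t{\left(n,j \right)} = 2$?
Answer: $\frac{2114 \sqrt{226}}{113} \approx 281.24$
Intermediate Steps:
$Z = \frac{3}{2}$ ($Z = 0 \cdot \frac{1}{6} + 6 \cdot \frac{1}{4} = 0 + \frac{3}{2} = \frac{3}{2} \approx 1.5$)
$E{\left(J,q \right)} = 10 + 12 q$ ($E{\left(J,q \right)} = 2 \left(5 + 6 q\right) = 10 + 12 q$)
$A{\left(R,G \right)} = \frac{3 G}{2}$
$b{\left(K,C \right)} = \sqrt{10 + \frac{27 K}{2}}$ ($b{\left(K,C \right)} = \sqrt{\left(10 + 12 K\right) + \frac{3 K}{2}} = \sqrt{10 + \frac{27 K}{2}}$)
$\frac{4228}{b{\left(16,-35 \right)}} = \frac{4228}{\frac{1}{2} \sqrt{40 + 54 \cdot 16}} = \frac{4228}{\frac{1}{2} \sqrt{40 + 864}} = \frac{4228}{\frac{1}{2} \sqrt{904}} = \frac{4228}{\frac{1}{2} \cdot 2 \sqrt{226}} = \frac{4228}{\sqrt{226}} = 4228 \frac{\sqrt{226}}{226} = \frac{2114 \sqrt{226}}{113}$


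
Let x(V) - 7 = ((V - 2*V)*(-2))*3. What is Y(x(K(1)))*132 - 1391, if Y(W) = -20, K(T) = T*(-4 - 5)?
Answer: -4031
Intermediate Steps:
K(T) = -9*T (K(T) = T*(-9) = -9*T)
x(V) = 7 + 6*V (x(V) = 7 + ((V - 2*V)*(-2))*3 = 7 + (-V*(-2))*3 = 7 + (2*V)*3 = 7 + 6*V)
Y(x(K(1)))*132 - 1391 = -20*132 - 1391 = -2640 - 1391 = -4031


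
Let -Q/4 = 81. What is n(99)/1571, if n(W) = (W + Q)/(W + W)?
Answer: -25/34562 ≈ -0.00072334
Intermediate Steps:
Q = -324 (Q = -4*81 = -324)
n(W) = (-324 + W)/(2*W) (n(W) = (W - 324)/(W + W) = (-324 + W)/((2*W)) = (-324 + W)*(1/(2*W)) = (-324 + W)/(2*W))
n(99)/1571 = ((½)*(-324 + 99)/99)/1571 = ((½)*(1/99)*(-225))*(1/1571) = -25/22*1/1571 = -25/34562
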